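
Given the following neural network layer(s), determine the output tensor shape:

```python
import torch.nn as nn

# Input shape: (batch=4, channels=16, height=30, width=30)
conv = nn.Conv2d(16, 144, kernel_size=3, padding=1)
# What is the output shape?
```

Input: (4, 16, 30, 30) -> Output: (4, 144, 30, 30)

Answer: (4, 144, 30, 30)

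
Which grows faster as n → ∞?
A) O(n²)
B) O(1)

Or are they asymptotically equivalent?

O(n²) vs O(1): Higher order terms dominate.

Answer: A) O(n²) grows faster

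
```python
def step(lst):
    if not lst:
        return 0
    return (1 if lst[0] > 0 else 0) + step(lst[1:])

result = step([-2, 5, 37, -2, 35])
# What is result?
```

Count of positive elements in [-2, 5, 37, -2, 35] = 3

Answer: 3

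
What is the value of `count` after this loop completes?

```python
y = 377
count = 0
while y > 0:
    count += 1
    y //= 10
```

Count digits by repeated division by 10
`count` takes the values: 0 → 1 → 2 → 3

Answer: 3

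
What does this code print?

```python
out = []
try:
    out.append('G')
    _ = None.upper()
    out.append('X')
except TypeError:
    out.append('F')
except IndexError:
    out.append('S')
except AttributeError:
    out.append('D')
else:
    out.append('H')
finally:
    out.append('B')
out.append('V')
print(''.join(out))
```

Execution trace: 'G' (try body) → 'D' (except AttributeError) → 'B' (finally) → 'V' (after the try/except). Output: GDBV

Answer: GDBV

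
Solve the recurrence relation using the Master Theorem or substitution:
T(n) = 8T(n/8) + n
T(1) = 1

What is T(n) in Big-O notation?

By Master Theorem: a=8, b=8, f(n)=n. Since log_8(8) = 1 and f(n) = Θ(n^1), Case 2 applies. T(n) = O(n log n).

Answer: O(n log n)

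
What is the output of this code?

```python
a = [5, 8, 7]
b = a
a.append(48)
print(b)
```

Key concept: basic list aliasing.
Step by step:
`a = [5, 8, 7]` → a = [5, 8, 7]
`b = a` → b = [5, 8, 7] (same object as a)
`a.append(48)` → a = [5, 8, 7, 48] (same object as b); b = [5, 8, 7, 48] (same object as a)
`print(b)` → prints [5, 8, 7, 48]

Answer: [5, 8, 7, 48]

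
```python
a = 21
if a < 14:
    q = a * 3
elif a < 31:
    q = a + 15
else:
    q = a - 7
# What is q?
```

Trace:
`a = 21` → a = 21
`if a < 14: ...` → a < 14 is False, a < 31 is True → q = 36
So q = 36

Answer: 36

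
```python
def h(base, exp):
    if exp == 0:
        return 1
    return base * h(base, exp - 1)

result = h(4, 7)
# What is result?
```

h(4, 7) = 4 * 4 * 4 * 4 * 4 * 4 * 4 = 16384

Answer: 16384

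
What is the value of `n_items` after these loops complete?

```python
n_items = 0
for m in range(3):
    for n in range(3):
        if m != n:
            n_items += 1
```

3² - 3 (exclude diagonal)
`n_items` takes the values: 0 → 1 → 2 → 3 → 4 → 5 → 6

Answer: 6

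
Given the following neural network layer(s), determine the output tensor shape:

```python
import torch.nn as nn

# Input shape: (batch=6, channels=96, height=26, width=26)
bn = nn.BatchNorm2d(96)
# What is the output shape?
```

Input: (6, 96, 26, 26) -> Output: (6, 96, 26, 26)

Answer: (6, 96, 26, 26)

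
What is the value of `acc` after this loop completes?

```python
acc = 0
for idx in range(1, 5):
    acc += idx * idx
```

Sum of squares 1² to 4² = 30
`acc` takes the values: 0 → 1 → 5 → 14 → 30

Answer: 30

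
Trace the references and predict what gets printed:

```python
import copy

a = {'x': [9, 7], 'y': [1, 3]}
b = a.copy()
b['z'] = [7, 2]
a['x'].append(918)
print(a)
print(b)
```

Key concept: shallow copy of dict with mutable values.
Step by step:
`a = {'x': [9, 7], 'y': [1, 3]}` → a = {'x': [9, 7], 'y': [1, 3]}
`b = a.copy()` → b = {'x': [9, 7], 'y': [1, 3]}
`b['z'] = [7, 2]` → b = {'x': [9, 7], 'y': [1, 3], 'z': [7, 2]}
`a['x'].append(918)` → a = {'x': [9, 7, 918], 'y': [1, 3]}; b = {'x': [9, 7, 918], 'y': [1, 3], 'z': [7, 2]}
`print(a)` → prints {'x': [9, 7, 918], 'y': [1, 3]}
`print(b)` → prints {'x': [9, 7, 918], 'y': [1, 3], 'z': [7, 2]}

Answer:
{'x': [9, 7, 918], 'y': [1, 3]}
{'x': [9, 7, 918], 'y': [1, 3], 'z': [7, 2]}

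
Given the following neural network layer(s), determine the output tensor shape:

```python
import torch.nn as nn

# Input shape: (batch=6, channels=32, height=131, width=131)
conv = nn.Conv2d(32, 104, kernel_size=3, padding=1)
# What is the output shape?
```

Input: (6, 32, 131, 131) -> Output: (6, 104, 131, 131)

Answer: (6, 104, 131, 131)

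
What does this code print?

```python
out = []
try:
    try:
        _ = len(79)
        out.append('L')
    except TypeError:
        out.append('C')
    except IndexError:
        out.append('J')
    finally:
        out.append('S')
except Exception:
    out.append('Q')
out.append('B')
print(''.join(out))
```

Execution trace: 'C' (inner except TypeError) → 'S' (inner finally) → 'B' (after the try/except). Output: CSB

Answer: CSB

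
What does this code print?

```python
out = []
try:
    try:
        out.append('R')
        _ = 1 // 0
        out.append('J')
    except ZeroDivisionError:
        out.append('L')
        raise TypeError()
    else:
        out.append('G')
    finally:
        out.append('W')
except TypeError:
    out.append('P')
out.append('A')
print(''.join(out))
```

Execution trace: 'R' (inner try body) → 'L' (inner except ZeroDivisionError) → 'W' (inner finally) → 'P' (outer except TypeError) → 'A' (after the try/except). Output: RLWPA

Answer: RLWPA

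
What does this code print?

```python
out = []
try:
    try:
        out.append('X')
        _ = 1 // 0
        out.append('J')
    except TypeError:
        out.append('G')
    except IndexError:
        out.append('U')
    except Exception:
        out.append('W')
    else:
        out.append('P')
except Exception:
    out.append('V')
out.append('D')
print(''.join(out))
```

Execution trace: 'X' (inner try body) → 'W' (inner except Exception) → 'D' (after the try/except). Output: XWD

Answer: XWD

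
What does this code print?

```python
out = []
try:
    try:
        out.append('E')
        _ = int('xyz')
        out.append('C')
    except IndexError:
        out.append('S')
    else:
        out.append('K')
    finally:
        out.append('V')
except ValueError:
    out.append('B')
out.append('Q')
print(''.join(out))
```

Execution trace: 'E' (try body) → 'V' (finally) → 'B' (outer except ValueError) → 'Q' (after the try/except). Output: EVBQ

Answer: EVBQ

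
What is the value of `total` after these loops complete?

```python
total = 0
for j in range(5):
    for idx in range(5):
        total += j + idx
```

Sum of all j+idx for j,idx in 5x5
`total` takes the values: 0 → 1 → 3 → 6 → 10 → 11 → 13 → 16 → 20 → 25 → 27 → 30 → 34 → 39 → 45 → 48 → 52 → 57 → 63 → 70 → 74 → 79 → 85 → 92 → 100

Answer: 100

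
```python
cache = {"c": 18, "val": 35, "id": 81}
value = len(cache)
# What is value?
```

Trace:
`cache = {"c": 18, "val": 35, "id": 81}` → cache = {'c': 18, 'val': 35, 'id': 81}
`value = len(cache)` → value = 3
So value = 3

Answer: 3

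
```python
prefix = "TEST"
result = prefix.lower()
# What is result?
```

Trace:
`prefix = "TEST"` → prefix = 'TEST'
`result = prefix.lower()` → result = 'test'
So result = 'test'

Answer: 'test'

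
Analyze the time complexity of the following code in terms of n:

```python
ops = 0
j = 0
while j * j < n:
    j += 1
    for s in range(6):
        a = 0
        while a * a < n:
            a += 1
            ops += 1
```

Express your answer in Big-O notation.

Each loop level contributes: √n × 1 × √n. Multiplying the contributions gives O(n).

Answer: O(n)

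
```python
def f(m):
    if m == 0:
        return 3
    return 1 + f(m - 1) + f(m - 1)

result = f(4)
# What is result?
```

f(m) = 1 + 2·f(m-1), f(0)=3. Closed form: (3+1)·2^4 - 1 = 63.

Answer: 63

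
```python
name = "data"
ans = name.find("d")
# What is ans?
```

Trace:
`name = "data"` → name = 'data'
`ans = name.find("d")` → ans = 0
So ans = 0

Answer: 0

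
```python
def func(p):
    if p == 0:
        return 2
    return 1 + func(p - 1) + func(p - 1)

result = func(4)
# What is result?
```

func(p) = 1 + 2·func(p-1), func(0)=2. Closed form: (2+1)·2^4 - 1 = 47.

Answer: 47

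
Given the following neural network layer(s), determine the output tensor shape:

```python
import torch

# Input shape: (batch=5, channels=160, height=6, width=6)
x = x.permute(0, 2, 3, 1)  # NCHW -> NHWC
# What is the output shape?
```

Input: (5, 160, 6, 6) -> Output: (5, 6, 6, 160)

Answer: (5, 6, 6, 160)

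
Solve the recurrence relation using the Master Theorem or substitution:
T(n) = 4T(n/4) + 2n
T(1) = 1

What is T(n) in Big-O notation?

By Master Theorem: a=4, b=4, f(n)=2n. Since log_4(4) = 1 and f(n) = Θ(n^1), Case 2 applies. T(n) = O(n log n).

Answer: O(n log n)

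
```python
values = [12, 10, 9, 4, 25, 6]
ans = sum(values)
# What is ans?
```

Trace:
`values = [12, 10, 9, 4, 25, 6]` → values = [12, 10, 9, 4, 25, 6]
`ans = sum(values)` → ans = 66
So ans = 66

Answer: 66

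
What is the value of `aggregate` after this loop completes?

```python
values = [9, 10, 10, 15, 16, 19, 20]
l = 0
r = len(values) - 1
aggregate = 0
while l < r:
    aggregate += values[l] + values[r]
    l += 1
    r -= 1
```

Sum of pairs from ends
`aggregate` takes the values: 0 → 29 → 58 → 84

Answer: 84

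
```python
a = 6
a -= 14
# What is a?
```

Trace:
`a = 6` → a = 6
`a -= 14` → a = -8
So a = -8

Answer: -8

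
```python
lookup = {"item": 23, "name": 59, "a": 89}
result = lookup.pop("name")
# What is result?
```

Trace:
`lookup = {"item": 23, "name": 59, "a": 89}` → lookup = {'item': 23, 'name': 59, 'a': 89}
`result = lookup.pop("name")` → lookup = {'item': 23, 'a': 89}; result = 59
So result = 59

Answer: 59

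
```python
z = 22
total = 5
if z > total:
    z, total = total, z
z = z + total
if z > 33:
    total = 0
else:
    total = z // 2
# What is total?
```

Trace:
`z = 22` → z = 22
`total = 5` → total = 5
`if z > total: ...` → z > total is True → z = 5; total = 22
`z = z + total` → z = 27
`if z > 33: ...` → z > 33 is False, take else branch → total = 13
So total = 13

Answer: 13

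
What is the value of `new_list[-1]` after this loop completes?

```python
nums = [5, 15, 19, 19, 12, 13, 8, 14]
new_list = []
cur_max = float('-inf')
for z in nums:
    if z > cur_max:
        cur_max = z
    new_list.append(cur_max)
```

Running max ends at 19
`new_list` takes the values: [] → [5] → [5, 15] → [5, 15, 19] → [5, 15, 19, 19] → [5, 15, 19, 19, 19] → [5, 15, 19, 19, 19, 19] → [5, 15, 19, 19, 19, 19, 19] → [5, 15, 19, 19, 19, 19, 19, 19]
So `new_list[-1]` = 19

Answer: 19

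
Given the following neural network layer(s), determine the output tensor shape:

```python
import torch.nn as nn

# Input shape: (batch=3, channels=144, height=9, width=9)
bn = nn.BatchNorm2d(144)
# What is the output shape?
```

Input: (3, 144, 9, 9) -> Output: (3, 144, 9, 9)

Answer: (3, 144, 9, 9)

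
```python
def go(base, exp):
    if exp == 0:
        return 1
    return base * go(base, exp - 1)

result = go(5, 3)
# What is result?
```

go(5, 3) = 5 * 5 * 5 = 125

Answer: 125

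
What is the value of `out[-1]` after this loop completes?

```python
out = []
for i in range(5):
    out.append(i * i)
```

Last element of squares 0 to 4
`out` takes the values: [] → [0] → [0, 1] → [0, 1, 4] → [0, 1, 4, 9] → [0, 1, 4, 9, 16]
So `out[-1]` = 16

Answer: 16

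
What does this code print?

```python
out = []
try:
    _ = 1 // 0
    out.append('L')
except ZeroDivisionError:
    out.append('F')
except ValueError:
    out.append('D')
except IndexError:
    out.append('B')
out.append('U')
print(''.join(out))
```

Execution trace: 'F' (except ZeroDivisionError) → 'U' (after the try/except). Output: FU

Answer: FU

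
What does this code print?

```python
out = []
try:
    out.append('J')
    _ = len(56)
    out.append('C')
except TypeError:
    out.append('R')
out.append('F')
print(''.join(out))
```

Execution trace: 'J' (try body) → 'R' (except TypeError) → 'F' (after the try/except). Output: JRF

Answer: JRF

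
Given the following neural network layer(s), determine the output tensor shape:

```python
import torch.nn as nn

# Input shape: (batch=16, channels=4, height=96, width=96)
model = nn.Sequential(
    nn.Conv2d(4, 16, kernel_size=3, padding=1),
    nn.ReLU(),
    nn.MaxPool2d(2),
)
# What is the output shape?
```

Input: (16, 4, 96, 96) -> after Conv2d: (16, 16, 96, 96) -> after ReLU: (16, 16, 96, 96) -> Output: (16, 16, 48, 48)

Answer: (16, 16, 48, 48)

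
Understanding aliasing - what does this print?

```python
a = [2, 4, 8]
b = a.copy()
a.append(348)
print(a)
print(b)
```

Key concept: list.copy() creates independent copy.
Step by step:
`a = [2, 4, 8]` → a = [2, 4, 8]
`b = a.copy()` → b = [2, 4, 8]
`a.append(348)` → a = [2, 4, 8, 348]
`print(a)` → prints [2, 4, 8, 348]
`print(b)` → prints [2, 4, 8]

Answer:
[2, 4, 8, 348]
[2, 4, 8]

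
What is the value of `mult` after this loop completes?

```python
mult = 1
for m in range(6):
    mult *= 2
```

2^6 = 64
`mult` takes the values: 1 → 2 → 4 → 8 → 16 → 32 → 64

Answer: 64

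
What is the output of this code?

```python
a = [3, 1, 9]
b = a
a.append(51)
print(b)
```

Key concept: basic list aliasing.
Step by step:
`a = [3, 1, 9]` → a = [3, 1, 9]
`b = a` → b = [3, 1, 9] (same object as a)
`a.append(51)` → a = [3, 1, 9, 51] (same object as b); b = [3, 1, 9, 51] (same object as a)
`print(b)` → prints [3, 1, 9, 51]

Answer: [3, 1, 9, 51]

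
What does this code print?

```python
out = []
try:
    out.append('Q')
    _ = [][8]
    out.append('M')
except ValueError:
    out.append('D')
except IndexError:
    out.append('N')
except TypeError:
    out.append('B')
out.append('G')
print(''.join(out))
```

Execution trace: 'Q' (try body) → 'N' (except IndexError) → 'G' (after the try/except). Output: QNG

Answer: QNG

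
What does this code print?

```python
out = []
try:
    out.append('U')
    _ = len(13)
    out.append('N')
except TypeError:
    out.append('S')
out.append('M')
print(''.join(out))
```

Execution trace: 'U' (try body) → 'S' (except TypeError) → 'M' (after the try/except). Output: USM

Answer: USM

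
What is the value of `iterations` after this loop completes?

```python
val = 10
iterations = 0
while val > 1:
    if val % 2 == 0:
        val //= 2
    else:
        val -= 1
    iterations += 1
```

Steps to reduce 10 to 1
`iterations` takes the values: 0 → 1 → 2 → 3 → 4

Answer: 4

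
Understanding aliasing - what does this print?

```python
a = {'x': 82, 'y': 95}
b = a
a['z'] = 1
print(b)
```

Key concept: dict aliasing.
Step by step:
`a = {'x': 82, 'y': 95}` → a = {'x': 82, 'y': 95}
`b = a` → b = {'x': 82, 'y': 95} (same object as a)
`a['z'] = 1` → a = {'x': 82, 'y': 95, 'z': 1} (same object as b); b = {'x': 82, 'y': 95, 'z': 1} (same object as a)
`print(b)` → prints {'x': 82, 'y': 95, 'z': 1}

Answer: {'x': 82, 'y': 95, 'z': 1}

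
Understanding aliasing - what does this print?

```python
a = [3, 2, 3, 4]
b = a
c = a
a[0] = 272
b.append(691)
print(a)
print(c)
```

Key concept: multiple aliases.
Step by step:
`a = [3, 2, 3, 4]` → a = [3, 2, 3, 4]
`b = a` → b = [3, 2, 3, 4] (same object as a)
`c = a` → c = [3, 2, 3, 4] (same object as a, b)
`a[0] = 272` → a = [272, 2, 3, 4] (same object as b, c); b = [272, 2, 3, 4] (same object as a, c); c = [272, 2, 3, 4] (same object as a, b)
`b.append(691)` → a = [272, 2, 3, 4, 691] (same object as b, c); b = [272, 2, 3, 4, 691] (same object as a, c); c = [272, 2, 3, 4, 691] (same object as a, b)
`print(a)` → prints [272, 2, 3, 4, 691]
`print(c)` → prints [272, 2, 3, 4, 691]

Answer:
[272, 2, 3, 4, 691]
[272, 2, 3, 4, 691]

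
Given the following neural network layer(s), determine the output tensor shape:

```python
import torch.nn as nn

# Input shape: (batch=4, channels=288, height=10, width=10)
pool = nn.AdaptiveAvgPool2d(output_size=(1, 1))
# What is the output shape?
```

Input: (4, 288, 10, 10) -> Output: (4, 288, 1, 1)

Answer: (4, 288, 1, 1)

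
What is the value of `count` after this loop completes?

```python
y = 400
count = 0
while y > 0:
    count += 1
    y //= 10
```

Count digits by repeated division by 10
`count` takes the values: 0 → 1 → 2 → 3

Answer: 3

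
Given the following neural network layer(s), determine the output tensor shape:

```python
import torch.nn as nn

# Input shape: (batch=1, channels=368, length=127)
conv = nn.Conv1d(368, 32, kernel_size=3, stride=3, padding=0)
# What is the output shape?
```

Input: (1, 368, 127) -> Output: (1, 32, 42)

Answer: (1, 32, 42)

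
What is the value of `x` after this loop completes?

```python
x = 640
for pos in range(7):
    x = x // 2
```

Halve 7 times: 640 // 2^7 = 5
`x` takes the values: 640 → 320 → 160 → 80 → 40 → 20 → 10 → 5

Answer: 5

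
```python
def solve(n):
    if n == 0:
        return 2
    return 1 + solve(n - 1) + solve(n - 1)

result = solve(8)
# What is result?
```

solve(n) = 1 + 2·solve(n-1), solve(0)=2. Closed form: (2+1)·2^8 - 1 = 767.

Answer: 767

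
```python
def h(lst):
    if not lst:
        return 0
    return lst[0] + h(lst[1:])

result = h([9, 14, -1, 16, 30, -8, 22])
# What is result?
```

9 + 14 + (-1) + 16 + 30 + (-8) + 22 + 0 = 82

Answer: 82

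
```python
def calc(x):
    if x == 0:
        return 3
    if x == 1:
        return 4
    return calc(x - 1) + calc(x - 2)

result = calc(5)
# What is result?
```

Build up from base cases: calc(0)=3, calc(1)=4, calc(2)=7, calc(3)=11, calc(4)=18, calc(5)=29

Answer: 29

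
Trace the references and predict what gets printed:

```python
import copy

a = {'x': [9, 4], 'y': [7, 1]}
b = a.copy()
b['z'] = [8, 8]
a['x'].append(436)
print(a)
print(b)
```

Key concept: shallow copy of dict with mutable values.
Step by step:
`a = {'x': [9, 4], 'y': [7, 1]}` → a = {'x': [9, 4], 'y': [7, 1]}
`b = a.copy()` → b = {'x': [9, 4], 'y': [7, 1]}
`b['z'] = [8, 8]` → b = {'x': [9, 4], 'y': [7, 1], 'z': [8, 8]}
`a['x'].append(436)` → a = {'x': [9, 4, 436], 'y': [7, 1]}; b = {'x': [9, 4, 436], 'y': [7, 1], 'z': [8, 8]}
`print(a)` → prints {'x': [9, 4, 436], 'y': [7, 1]}
`print(b)` → prints {'x': [9, 4, 436], 'y': [7, 1], 'z': [8, 8]}

Answer:
{'x': [9, 4, 436], 'y': [7, 1]}
{'x': [9, 4, 436], 'y': [7, 1], 'z': [8, 8]}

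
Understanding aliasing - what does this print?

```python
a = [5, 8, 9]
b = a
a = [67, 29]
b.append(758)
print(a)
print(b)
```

Key concept: rebinding vs mutation: a is rebound to a new list, b still points at the original.
Step by step:
`a = [5, 8, 9]` → a = [5, 8, 9]
`b = a` → b = [5, 8, 9] (same object as a)
`a = [67, 29]` → a = [67, 29]
`b.append(758)` → b = [5, 8, 9, 758]
`print(a)` → prints [67, 29]
`print(b)` → prints [5, 8, 9, 758]

Answer:
[67, 29]
[5, 8, 9, 758]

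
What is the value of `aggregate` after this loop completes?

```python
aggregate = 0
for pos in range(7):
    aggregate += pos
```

Sum of 0 to 6 = 21
`aggregate` takes the values: 0 → 1 → 3 → 6 → 10 → 15 → 21

Answer: 21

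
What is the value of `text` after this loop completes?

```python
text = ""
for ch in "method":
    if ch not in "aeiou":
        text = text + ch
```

Remove vowels from 'method'
`text` takes the values: "" → "m" → "mt" → "mth" → "mthd"

Answer: "mthd"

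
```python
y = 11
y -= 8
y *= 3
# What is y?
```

Trace:
`y = 11` → y = 11
`y -= 8` → y = 3
`y *= 3` → y = 9
So y = 9

Answer: 9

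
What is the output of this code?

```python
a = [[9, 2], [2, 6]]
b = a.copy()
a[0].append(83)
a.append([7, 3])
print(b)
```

Key concept: shallow copy with nested lists.
Step by step:
`a = [[9, 2], [2, 6]]` → a = [[9, 2], [2, 6]]
`b = a.copy()` → b = [[9, 2], [2, 6]]
`a[0].append(83)` → a = [[9, 2, 83], [2, 6]]; b = [[9, 2, 83], [2, 6]]
`a.append([7, 3])` → a = [[9, 2, 83], [2, 6], [7, 3]]
`print(b)` → prints [[9, 2, 83], [2, 6]]

Answer: [[9, 2, 83], [2, 6]]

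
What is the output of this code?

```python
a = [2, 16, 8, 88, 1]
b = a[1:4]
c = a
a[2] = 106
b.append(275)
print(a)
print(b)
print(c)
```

Key concept: slice vs alias.
Step by step:
`a = [2, 16, 8, 88, 1]` → a = [2, 16, 8, 88, 1]
`b = a[1:4]` → b = [16, 8, 88]
`c = a` → c = [2, 16, 8, 88, 1] (same object as a)
`a[2] = 106` → a = [2, 16, 106, 88, 1] (same object as c); c = [2, 16, 106, 88, 1] (same object as a)
`b.append(275)` → b = [16, 8, 88, 275]
`print(a)` → prints [2, 16, 106, 88, 1]
`print(b)` → prints [16, 8, 88, 275]
`print(c)` → prints [2, 16, 106, 88, 1]

Answer:
[2, 16, 106, 88, 1]
[16, 8, 88, 275]
[2, 16, 106, 88, 1]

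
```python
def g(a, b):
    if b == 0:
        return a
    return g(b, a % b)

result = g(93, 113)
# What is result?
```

g(93, 113) -> g(113, 93) -> g(93, 20) -> g(20, 13) -> g(13, 7) -> g(7, 6) -> g(6, 1) -> g(1, 0) -> 1

Answer: 1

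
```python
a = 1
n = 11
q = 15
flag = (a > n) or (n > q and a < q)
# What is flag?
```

Trace:
`a = 1` → a = 1
`n = 11` → n = 11
`q = 15` → q = 15
`flag = (a > n) or (n > q and a < q)` → flag = False
So flag = False

Answer: False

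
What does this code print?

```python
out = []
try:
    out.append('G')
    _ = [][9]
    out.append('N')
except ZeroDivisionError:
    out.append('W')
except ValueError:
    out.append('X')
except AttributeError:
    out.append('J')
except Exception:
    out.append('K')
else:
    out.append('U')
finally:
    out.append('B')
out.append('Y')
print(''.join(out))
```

Execution trace: 'G' (try body) → 'K' (except Exception) → 'B' (finally) → 'Y' (after the try/except). Output: GKBY

Answer: GKBY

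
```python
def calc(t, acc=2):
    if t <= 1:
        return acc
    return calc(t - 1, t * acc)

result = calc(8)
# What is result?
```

Accumulator trace (n, acc): (8, 2) -> (7, 16) -> (6, 112) -> (5, 672) -> (4, 3360) -> (3, 13440) -> (2, 40320) -> (1, 80640) -> return 80640

Answer: 80640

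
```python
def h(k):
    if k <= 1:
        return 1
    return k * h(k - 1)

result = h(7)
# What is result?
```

h(7) = 7 * 6 * 5 * 4 * 3 * 2 * 1 = 5040

Answer: 5040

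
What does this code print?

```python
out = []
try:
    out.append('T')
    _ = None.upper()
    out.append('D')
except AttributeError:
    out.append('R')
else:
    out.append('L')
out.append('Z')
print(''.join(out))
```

Execution trace: 'T' (try body) → 'R' (except AttributeError) → 'Z' (after the try/except). Output: TRZ

Answer: TRZ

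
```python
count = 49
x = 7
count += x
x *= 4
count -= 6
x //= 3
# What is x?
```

Trace:
`count = 49` → count = 49
`x = 7` → x = 7
`count += x` → count = 56
`x *= 4` → x = 28
`count -= 6` → count = 50
`x //= 3` → x = 9
So x = 9

Answer: 9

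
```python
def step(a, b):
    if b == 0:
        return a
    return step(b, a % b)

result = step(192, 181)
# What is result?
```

step(192, 181) -> step(181, 11) -> step(11, 5) -> step(5, 1) -> step(1, 0) -> 1

Answer: 1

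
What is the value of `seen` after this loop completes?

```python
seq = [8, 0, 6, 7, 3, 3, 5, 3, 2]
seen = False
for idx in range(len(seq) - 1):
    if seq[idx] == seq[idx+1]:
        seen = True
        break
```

Check consecutive duplicates in [8, 0, 6, 7, 3, 3, 5, 3, 2]
`seen` takes the values: False → True

Answer: True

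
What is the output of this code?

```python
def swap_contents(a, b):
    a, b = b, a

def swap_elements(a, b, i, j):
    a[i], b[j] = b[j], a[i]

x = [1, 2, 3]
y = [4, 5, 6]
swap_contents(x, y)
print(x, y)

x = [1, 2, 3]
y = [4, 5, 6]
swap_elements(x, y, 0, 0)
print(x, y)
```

Key concept: parameter rebinding vs mutation.
Step by step:
`x = [1, 2, 3]` → x = [1, 2, 3]
`y = [4, 5, 6]` → y = [4, 5, 6]
`swap_contents(x, y)` → no visible change to tracked variables
`print(x, y)` → prints [1, 2, 3] [4, 5, 6]
`x = [1, 2, 3]` → x = [1, 2, 3]
`y = [4, 5, 6]` → y = [4, 5, 6]
`swap_elements(x, y, 0, 0)` → x = [4, 2, 3]; y = [1, 5, 6]
`print(x, y)` → prints [4, 2, 3] [1, 5, 6]

Answer:
[1, 2, 3] [4, 5, 6]
[4, 2, 3] [1, 5, 6]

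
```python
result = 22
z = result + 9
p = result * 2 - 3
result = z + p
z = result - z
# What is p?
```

Trace:
`result = 22` → result = 22
`z = result + 9` → z = 31
`p = result * 2 - 3` → p = 41
`result = z + p` → result = 72
`z = result - z` → z = 41
So p = 41

Answer: 41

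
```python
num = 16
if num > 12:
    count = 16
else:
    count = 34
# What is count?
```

Trace:
`num = 16` → num = 16
`if num > 12: ...` → num > 12 is True → count = 16
So count = 16

Answer: 16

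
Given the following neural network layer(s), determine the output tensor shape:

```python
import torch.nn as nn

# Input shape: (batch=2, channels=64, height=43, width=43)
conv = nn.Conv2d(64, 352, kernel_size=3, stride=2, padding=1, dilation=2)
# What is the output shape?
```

Input: (2, 64, 43, 43) -> Output: (2, 352, 21, 21)

Answer: (2, 352, 21, 21)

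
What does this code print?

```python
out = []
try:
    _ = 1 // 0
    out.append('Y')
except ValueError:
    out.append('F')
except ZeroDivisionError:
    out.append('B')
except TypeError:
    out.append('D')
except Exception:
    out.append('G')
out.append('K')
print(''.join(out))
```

Execution trace: 'B' (except ZeroDivisionError) → 'K' (after the try/except). Output: BK

Answer: BK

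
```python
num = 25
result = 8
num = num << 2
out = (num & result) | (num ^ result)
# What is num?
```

Trace:
`num = 25` → num = 25
`result = 8` → result = 8
`num = num << 2` → num = 100
`out = (num & result) | (num ^ result)` → out = 108
So num = 100

Answer: 100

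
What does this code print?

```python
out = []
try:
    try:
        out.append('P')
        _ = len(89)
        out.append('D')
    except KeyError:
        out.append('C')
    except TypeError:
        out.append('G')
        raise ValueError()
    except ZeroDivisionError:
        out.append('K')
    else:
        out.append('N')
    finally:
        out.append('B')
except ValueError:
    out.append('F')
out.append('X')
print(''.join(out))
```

Execution trace: 'P' (inner try body) → 'G' (inner except TypeError) → 'B' (inner finally) → 'F' (outer except ValueError) → 'X' (after the try/except). Output: PGBFX

Answer: PGBFX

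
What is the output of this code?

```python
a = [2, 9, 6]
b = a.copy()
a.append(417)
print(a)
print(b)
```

Key concept: list.copy() creates independent copy.
Step by step:
`a = [2, 9, 6]` → a = [2, 9, 6]
`b = a.copy()` → b = [2, 9, 6]
`a.append(417)` → a = [2, 9, 6, 417]
`print(a)` → prints [2, 9, 6, 417]
`print(b)` → prints [2, 9, 6]

Answer:
[2, 9, 6, 417]
[2, 9, 6]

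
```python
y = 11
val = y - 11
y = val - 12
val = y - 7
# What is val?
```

Trace:
`y = 11` → y = 11
`val = y - 11` → val = 0
`y = val - 12` → y = -12
`val = y - 7` → val = -19
So val = -19

Answer: -19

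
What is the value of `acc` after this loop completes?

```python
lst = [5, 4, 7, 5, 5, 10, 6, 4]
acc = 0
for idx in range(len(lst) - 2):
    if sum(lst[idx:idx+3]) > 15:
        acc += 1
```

Count windows with sum > 15
`acc` takes the values: 0 → 1 → 2 → 3 → 4 → 5 → 6

Answer: 6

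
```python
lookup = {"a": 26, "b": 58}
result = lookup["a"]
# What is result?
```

Trace:
`lookup = {"a": 26, "b": 58}` → lookup = {'a': 26, 'b': 58}
`result = lookup["a"]` → result = 26
So result = 26

Answer: 26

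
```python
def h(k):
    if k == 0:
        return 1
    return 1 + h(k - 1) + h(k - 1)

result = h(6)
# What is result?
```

h(k) = 1 + 2·h(k-1), h(0)=1. Closed form: (1+1)·2^6 - 1 = 127.

Answer: 127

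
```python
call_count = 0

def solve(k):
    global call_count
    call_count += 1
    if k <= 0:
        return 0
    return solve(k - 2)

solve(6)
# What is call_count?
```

Linear recursion stepping by 2: 4 calls from k=6 down to ≤0.

Answer: 4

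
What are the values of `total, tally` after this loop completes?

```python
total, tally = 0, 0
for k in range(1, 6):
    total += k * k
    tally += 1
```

Sum of squares and count
`total, tally` takes the values: (0, 0) → (1, 0) → (1, 1) → (5, 1) → (5, 2) → (14, 2) → (14, 3) → (30, 3) → (30, 4) → (55, 4) → (55, 5)

Answer: 55, 5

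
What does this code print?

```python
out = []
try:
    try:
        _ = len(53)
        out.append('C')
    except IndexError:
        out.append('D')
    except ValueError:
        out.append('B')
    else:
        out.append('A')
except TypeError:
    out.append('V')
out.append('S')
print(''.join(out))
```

Execution trace: 'V' (outer except TypeError) → 'S' (after the try/except). Output: VS

Answer: VS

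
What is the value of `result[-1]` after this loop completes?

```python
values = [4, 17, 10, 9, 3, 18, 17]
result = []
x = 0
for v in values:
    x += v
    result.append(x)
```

Cumulative sum ends at 78
`result` takes the values: [] → [4] → [4, 21] → [4, 21, 31] → [4, 21, 31, 40] → [4, 21, 31, 40, 43] → [4, 21, 31, 40, 43, 61] → [4, 21, 31, 40, 43, 61, 78]
So `result[-1]` = 78

Answer: 78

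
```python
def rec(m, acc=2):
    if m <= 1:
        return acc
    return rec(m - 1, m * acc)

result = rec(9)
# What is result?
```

Accumulator trace (n, acc): (9, 2) -> (8, 18) -> (7, 144) -> (6, 1008) -> (5, 6048) -> (4, 30240) -> (3, 120960) -> (2, 362880) -> (1, 725760) -> return 725760

Answer: 725760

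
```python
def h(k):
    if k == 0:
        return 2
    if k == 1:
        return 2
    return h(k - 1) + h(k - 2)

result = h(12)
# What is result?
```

Build up from base cases: h(0)=2, h(1)=2, h(2)=4, h(3)=6, h(4)=10, h(5)=16, h(6)=26, ..., h(12)=466

Answer: 466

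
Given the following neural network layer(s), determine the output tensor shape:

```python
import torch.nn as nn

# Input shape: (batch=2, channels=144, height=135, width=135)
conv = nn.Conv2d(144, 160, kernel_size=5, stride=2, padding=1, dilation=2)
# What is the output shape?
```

Input: (2, 144, 135, 135) -> Output: (2, 160, 65, 65)

Answer: (2, 160, 65, 65)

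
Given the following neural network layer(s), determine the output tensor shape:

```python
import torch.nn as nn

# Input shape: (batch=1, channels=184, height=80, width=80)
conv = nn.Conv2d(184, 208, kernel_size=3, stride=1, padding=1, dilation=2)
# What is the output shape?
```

Input: (1, 184, 80, 80) -> Output: (1, 208, 78, 78)

Answer: (1, 208, 78, 78)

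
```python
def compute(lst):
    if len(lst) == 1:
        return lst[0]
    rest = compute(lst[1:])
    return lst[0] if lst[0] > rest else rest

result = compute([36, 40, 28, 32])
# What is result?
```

Recursive max over [36, 40, 28, 32] = 40

Answer: 40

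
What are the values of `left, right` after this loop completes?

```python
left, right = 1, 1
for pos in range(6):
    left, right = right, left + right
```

Fibonacci: after 6 iterations
`left, right` takes the values: (1, 1) → (1, 2) → (2, 3) → (3, 5) → (5, 8) → (8, 13) → (13, 21)

Answer: 13, 21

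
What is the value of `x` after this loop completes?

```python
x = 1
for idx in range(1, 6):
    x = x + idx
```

Start at 1, add 1 through 5
`x` takes the values: 1 → 2 → 4 → 7 → 11 → 16

Answer: 16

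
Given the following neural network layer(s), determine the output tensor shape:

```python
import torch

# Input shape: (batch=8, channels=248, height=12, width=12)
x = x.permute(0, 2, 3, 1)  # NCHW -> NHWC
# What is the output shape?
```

Input: (8, 248, 12, 12) -> Output: (8, 12, 12, 248)

Answer: (8, 12, 12, 248)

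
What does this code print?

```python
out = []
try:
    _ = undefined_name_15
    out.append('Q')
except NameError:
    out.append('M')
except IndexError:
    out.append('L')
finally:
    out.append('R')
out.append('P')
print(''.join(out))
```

Execution trace: 'M' (except NameError) → 'R' (finally) → 'P' (after the try/except). Output: MRP

Answer: MRP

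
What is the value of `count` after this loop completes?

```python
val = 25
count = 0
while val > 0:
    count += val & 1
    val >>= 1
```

Count set bits in 25 (binary: 0b11001)
`count` takes the values: 0 → 1 → 2 → 3

Answer: 3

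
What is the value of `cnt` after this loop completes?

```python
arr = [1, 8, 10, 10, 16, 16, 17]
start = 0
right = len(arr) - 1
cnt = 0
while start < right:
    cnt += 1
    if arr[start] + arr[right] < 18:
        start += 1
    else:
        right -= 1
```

Steps to find pair summing to 18
`cnt` takes the values: 0 → 1 → 2 → 3 → 4 → 5 → 6

Answer: 6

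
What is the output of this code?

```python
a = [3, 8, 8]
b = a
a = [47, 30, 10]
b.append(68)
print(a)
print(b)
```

Key concept: rebinding vs mutation: a is rebound to a new list, b still points at the original.
Step by step:
`a = [3, 8, 8]` → a = [3, 8, 8]
`b = a` → b = [3, 8, 8] (same object as a)
`a = [47, 30, 10]` → a = [47, 30, 10]
`b.append(68)` → b = [3, 8, 8, 68]
`print(a)` → prints [47, 30, 10]
`print(b)` → prints [3, 8, 8, 68]

Answer:
[47, 30, 10]
[3, 8, 8, 68]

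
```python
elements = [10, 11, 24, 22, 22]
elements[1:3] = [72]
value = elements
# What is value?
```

Trace:
`elements = [10, 11, 24, 22, 22]` → elements = [10, 11, 24, 22, 22]
`elements[1:3] = [72]` → elements = [10, 72, 22, 22]
`value = elements` → value = [10, 72, 22, 22]
So value = [10, 72, 22, 22]

Answer: [10, 72, 22, 22]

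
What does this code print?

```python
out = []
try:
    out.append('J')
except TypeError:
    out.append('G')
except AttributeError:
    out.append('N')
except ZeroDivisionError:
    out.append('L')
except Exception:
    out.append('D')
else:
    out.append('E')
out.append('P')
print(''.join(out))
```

Execution trace: 'J' (try body, no exception) → 'E' (else) → 'P' (after the try/except). Output: JEP

Answer: JEP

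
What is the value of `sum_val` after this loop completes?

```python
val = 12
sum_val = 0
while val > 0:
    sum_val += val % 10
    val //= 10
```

Sum digits of 12
`sum_val` takes the values: 0 → 2 → 3

Answer: 3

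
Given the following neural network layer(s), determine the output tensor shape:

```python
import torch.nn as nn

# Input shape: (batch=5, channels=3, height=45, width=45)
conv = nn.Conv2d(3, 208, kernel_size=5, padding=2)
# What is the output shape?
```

Input: (5, 3, 45, 45) -> Output: (5, 208, 45, 45)

Answer: (5, 208, 45, 45)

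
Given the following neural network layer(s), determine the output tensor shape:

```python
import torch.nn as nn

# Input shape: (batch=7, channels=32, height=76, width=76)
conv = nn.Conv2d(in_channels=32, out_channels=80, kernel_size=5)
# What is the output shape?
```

Input: (7, 32, 76, 76) -> Output: (7, 80, 72, 72)

Answer: (7, 80, 72, 72)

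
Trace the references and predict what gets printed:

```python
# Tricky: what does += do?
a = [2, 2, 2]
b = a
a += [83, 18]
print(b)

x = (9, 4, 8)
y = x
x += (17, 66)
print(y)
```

Key concept: += behavior differs for mutable vs immutable.
Step by step:
`a = [2, 2, 2]` → a = [2, 2, 2]
`b = a` → b = [2, 2, 2] (same object as a)
`a += [83, 18]` → a = [2, 2, 2, 83, 18] (same object as b); b = [2, 2, 2, 83, 18] (same object as a)
`print(b)` → prints [2, 2, 2, 83, 18]
`x = (9, 4, 8)` → x = (9, 4, 8)
`y = x` → y = (9, 4, 8)
`x += (17, 66)` → x = (9, 4, 8, 17, 66)
`print(y)` → prints (9, 4, 8)

Answer:
[2, 2, 2, 83, 18]
(9, 4, 8)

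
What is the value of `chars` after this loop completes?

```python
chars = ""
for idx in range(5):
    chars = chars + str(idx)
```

Concatenate digits 0 to 4
`chars` takes the values: "" → "0" → "01" → "012" → "0123" → "01234"

Answer: "01234"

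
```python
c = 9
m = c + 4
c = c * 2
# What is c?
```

Trace:
`c = 9` → c = 9
`m = c + 4` → m = 13
`c = c * 2` → c = 18
So c = 18

Answer: 18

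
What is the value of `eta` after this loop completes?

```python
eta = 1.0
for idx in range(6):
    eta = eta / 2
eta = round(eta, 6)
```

Halving LR 6 times: 1 / 2^6
`eta` takes the values: 1.0 → 0.5 → 0.25 → 0.125 → 0.0625 → 0.03125 → 0.015625

Answer: 0.015625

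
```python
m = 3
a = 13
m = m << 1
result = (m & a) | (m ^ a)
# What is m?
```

Trace:
`m = 3` → m = 3
`a = 13` → a = 13
`m = m << 1` → m = 6
`result = (m & a) | (m ^ a)` → result = 15
So m = 6

Answer: 6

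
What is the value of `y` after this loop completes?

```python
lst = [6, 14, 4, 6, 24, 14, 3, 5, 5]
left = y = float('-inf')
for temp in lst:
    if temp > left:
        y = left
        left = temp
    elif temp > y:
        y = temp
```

Second largest (with repeats) in [6, 14, 4, 6, 24, 14, 3, 5, 5]
`y` takes the values: -inf → 6 → 14

Answer: 14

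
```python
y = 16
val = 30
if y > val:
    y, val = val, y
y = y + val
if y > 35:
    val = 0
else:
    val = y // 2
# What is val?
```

Trace:
`y = 16` → y = 16
`val = 30` → val = 30
`if y > val: ...` → y > val is False → no variable changes
`y = y + val` → y = 46
`if y > 35: ...` → y > 35 is True → val = 0
So val = 0

Answer: 0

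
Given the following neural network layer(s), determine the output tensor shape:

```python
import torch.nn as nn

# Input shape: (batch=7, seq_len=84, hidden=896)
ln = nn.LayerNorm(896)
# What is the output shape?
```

Input: (7, 84, 896) -> Output: (7, 84, 896)

Answer: (7, 84, 896)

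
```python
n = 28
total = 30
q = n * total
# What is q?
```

Trace:
`n = 28` → n = 28
`total = 30` → total = 30
`q = n * total` → q = 840
So q = 840

Answer: 840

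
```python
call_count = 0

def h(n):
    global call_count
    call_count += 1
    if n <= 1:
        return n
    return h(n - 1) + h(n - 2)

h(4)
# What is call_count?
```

Calls(n) = 1 + Calls(n-1) + Calls(n-2); Calls(0)=Calls(1)=1. For n=4 this gives 9.

Answer: 9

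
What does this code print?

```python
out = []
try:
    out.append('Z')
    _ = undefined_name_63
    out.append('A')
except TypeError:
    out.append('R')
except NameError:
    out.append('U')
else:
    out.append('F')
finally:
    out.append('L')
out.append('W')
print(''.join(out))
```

Execution trace: 'Z' (try body) → 'U' (except NameError) → 'L' (finally) → 'W' (after the try/except). Output: ZULW

Answer: ZULW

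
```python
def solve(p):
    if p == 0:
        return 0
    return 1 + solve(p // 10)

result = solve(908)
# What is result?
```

Count of digits of 908: 3

Answer: 3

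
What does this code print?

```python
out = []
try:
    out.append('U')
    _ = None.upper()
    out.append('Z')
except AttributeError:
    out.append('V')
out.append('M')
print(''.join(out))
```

Execution trace: 'U' (try body) → 'V' (except AttributeError) → 'M' (after the try/except). Output: UVM

Answer: UVM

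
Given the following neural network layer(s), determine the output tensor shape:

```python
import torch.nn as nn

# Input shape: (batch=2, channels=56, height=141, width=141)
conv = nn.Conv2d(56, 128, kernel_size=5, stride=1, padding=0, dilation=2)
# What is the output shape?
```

Input: (2, 56, 141, 141) -> Output: (2, 128, 133, 133)

Answer: (2, 128, 133, 133)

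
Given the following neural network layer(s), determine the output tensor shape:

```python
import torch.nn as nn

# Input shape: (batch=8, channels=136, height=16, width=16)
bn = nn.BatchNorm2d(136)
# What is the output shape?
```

Input: (8, 136, 16, 16) -> Output: (8, 136, 16, 16)

Answer: (8, 136, 16, 16)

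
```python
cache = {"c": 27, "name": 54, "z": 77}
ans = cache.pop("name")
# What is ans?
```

Trace:
`cache = {"c": 27, "name": 54, "z": 77}` → cache = {'c': 27, 'name': 54, 'z': 77}
`ans = cache.pop("name")` → cache = {'c': 27, 'z': 77}; ans = 54
So ans = 54

Answer: 54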